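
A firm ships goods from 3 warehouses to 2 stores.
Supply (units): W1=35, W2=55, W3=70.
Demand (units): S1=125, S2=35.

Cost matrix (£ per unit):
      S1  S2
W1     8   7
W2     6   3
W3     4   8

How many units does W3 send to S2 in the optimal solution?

0

Solving gives:
  W1–S1: 35 units
  W2–S1: 20 units
  W2–S2: 35 units
  W3–S1: 70 units
Total cost = £785.
The route W3→S2 is not used.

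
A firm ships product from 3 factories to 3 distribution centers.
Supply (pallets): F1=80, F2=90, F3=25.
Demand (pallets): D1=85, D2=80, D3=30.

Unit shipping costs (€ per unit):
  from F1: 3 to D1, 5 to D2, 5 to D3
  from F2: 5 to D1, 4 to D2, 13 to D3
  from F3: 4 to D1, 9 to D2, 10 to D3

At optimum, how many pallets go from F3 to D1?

Optimal shipments:
  F1–D1: 50 × €3 = €150
  F1–D3: 30 × €5 = €150
  F2–D1: 10 × €5 = €50
  F2–D2: 80 × €4 = €320
  F3–D1: 25 × €4 = €100
Total cost = €770.
So F3→D1 carries 25 pallets.

25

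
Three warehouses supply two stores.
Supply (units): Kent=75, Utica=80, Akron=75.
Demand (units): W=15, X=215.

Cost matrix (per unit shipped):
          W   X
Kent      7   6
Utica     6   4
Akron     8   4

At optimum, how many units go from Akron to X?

Optimal shipments:
  Kent→W: 15 × 7 = 105
  Kent→X: 60 × 6 = 360
  Utica→X: 80 × 4 = 320
  Akron→X: 75 × 4 = 300
Total cost = 1085.
So Akron→X carries 75 units.

75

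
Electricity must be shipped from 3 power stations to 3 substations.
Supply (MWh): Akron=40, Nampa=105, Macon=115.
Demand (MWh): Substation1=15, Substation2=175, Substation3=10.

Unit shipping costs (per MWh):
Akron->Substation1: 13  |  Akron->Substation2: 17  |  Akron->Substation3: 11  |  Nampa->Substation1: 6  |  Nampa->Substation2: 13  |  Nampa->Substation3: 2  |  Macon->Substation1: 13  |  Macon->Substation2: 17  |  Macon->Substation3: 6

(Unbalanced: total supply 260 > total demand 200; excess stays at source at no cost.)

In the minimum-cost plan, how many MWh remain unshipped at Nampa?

Minimum-cost shipments:
  Akron to Substation2: 40 × 17 = 680
  Nampa to Substation1: 15 × 6 = 90
  Nampa to Substation2: 90 × 13 = 1170
  Macon to Substation2: 45 × 17 = 765
  Macon to Substation3: 10 × 6 = 60
Total cost = 2765.
Nampa ships 105 of its 105, leaving 0.

0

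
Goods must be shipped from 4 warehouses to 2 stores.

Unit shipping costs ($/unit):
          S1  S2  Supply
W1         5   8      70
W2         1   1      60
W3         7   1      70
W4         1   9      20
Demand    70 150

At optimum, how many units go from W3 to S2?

70

Solving gives:
  W1 to S1: 50 × $5 = $250
  W1 to S2: 20 × $8 = $160
  W2 to S2: 60 × $1 = $60
  W3 to S2: 70 × $1 = $70
  W4 to S1: 20 × $1 = $20
Total cost = $560.
So W3→S2 carries 70 units.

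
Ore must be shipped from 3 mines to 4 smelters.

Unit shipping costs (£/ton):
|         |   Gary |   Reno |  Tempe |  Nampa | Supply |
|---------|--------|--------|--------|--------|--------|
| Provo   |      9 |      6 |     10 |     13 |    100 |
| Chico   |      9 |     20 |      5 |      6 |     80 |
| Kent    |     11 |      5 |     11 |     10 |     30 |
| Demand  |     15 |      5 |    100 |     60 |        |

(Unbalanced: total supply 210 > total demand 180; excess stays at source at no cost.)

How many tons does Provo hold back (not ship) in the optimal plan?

30

An optimal plan:
  Provo→Gary: 15 × £9 = £135
  Provo→Tempe: 55 × £10 = £550
  Chico→Tempe: 45 × £5 = £225
  Chico→Nampa: 35 × £6 = £210
  Kent→Reno: 5 × £5 = £25
  Kent→Nampa: 25 × £10 = £250
Total cost = £1395.
Provo ships 70 of its 100, leaving 30.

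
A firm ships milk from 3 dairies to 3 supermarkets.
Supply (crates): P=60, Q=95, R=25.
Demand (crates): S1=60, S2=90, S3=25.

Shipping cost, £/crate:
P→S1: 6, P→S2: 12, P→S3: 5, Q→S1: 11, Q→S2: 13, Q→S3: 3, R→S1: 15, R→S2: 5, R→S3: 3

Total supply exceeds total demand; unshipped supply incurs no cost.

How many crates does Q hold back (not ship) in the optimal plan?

5

An optimal plan:
  P->S1: 60 crates
  Q->S2: 65 crates
  Q->S3: 25 crates
  R->S2: 25 crates
Total cost = £1405.
Q ships 90 of its 95, leaving 5.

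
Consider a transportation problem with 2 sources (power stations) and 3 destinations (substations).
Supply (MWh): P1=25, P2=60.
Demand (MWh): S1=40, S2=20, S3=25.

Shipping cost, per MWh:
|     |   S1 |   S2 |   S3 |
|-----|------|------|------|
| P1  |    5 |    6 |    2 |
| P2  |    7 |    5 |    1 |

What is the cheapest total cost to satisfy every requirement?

An optimal shipping plan:
  P1–S1: 25 × 5 = 125
  P2–S1: 15 × 7 = 105
  P2–S2: 20 × 5 = 100
  P2–S3: 25 × 1 = 25
Total = 125 + 105 + 100 + 25 = 355.

355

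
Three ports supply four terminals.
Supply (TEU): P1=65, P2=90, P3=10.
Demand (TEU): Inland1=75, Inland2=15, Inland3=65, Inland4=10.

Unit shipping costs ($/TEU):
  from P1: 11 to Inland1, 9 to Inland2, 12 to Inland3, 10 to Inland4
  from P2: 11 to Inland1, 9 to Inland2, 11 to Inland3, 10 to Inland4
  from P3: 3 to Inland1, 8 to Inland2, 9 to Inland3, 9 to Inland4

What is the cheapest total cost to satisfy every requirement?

1695

An optimal shipping plan:
  P1–Inland1: 40 TEU
  P1–Inland2: 15 TEU
  P1–Inland4: 10 TEU
  P2–Inland1: 25 TEU
  P2–Inland3: 65 TEU
  P3–Inland1: 10 TEU
Total cost = $1695.
(Supply check: P1 ships 65; P2 ships 90; P3 ships 10.)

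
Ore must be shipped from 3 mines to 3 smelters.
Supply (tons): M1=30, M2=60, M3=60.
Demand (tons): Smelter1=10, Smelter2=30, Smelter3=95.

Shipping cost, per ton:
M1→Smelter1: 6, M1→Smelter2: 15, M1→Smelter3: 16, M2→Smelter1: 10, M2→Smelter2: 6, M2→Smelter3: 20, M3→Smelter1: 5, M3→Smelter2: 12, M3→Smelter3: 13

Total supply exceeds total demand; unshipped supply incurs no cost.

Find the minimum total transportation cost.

An optimal shipping plan:
  M1–Smelter3: 30 tons
  M2–Smelter1: 10 tons
  M2–Smelter2: 30 tons
  M2–Smelter3: 5 tons
  M3–Smelter3: 60 tons
Total cost = 1640.

1640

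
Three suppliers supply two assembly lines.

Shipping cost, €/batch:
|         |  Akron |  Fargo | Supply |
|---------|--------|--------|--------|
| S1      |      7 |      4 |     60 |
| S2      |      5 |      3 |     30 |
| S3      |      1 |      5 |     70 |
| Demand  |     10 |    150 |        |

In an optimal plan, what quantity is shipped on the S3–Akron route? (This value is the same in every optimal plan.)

10

Solving gives:
  S1 to Fargo: 60 batches
  S2 to Fargo: 30 batches
  S3 to Akron: 10 batches
  S3 to Fargo: 60 batches
Total cost = €640.
So S3→Akron carries 10 batches.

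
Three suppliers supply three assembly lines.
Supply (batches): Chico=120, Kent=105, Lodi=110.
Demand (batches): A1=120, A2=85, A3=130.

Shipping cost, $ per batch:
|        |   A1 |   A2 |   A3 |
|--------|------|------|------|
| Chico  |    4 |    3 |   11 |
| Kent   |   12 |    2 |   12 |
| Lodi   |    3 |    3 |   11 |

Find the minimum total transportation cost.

1990

An optimal shipping plan:
  Chico->A1: 10 batches
  Chico->A3: 110 batches
  Kent->A2: 85 batches
  Kent->A3: 20 batches
  Lodi->A1: 110 batches
Total cost = $1990.
(Supply check: Chico ships 120; Kent ships 105; Lodi ships 110.)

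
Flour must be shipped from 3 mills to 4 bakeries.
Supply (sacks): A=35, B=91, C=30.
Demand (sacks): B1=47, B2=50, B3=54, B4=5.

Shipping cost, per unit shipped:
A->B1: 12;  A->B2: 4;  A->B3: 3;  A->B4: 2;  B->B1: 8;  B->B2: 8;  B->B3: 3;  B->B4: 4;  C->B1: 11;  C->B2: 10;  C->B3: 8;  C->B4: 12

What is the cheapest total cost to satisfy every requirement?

One minimum-cost allocation:
  A->B2: 35 × 4 = 140
  B->B1: 32 × 8 = 256
  B->B3: 54 × 3 = 162
  B->B4: 5 × 4 = 20
  C->B1: 15 × 11 = 165
  C->B2: 15 × 10 = 150
Total = 140 + 256 + 162 + 20 + 165 + 150 = 893.

893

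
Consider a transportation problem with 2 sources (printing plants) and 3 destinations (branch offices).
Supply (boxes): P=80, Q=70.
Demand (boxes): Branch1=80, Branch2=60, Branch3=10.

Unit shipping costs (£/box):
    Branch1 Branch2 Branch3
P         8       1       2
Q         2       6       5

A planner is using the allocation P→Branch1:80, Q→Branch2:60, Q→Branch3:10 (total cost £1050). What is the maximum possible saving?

750

Current plan cost = 80·8 + 60·6 + 10·5 = £1050.
Optimal plan:
  P->Branch1: 10 boxes
  P->Branch2: 60 boxes
  P->Branch3: 10 boxes
  Q->Branch1: 70 boxes
Optimal cost = £300.
Saving = 1050 − 300 = £750.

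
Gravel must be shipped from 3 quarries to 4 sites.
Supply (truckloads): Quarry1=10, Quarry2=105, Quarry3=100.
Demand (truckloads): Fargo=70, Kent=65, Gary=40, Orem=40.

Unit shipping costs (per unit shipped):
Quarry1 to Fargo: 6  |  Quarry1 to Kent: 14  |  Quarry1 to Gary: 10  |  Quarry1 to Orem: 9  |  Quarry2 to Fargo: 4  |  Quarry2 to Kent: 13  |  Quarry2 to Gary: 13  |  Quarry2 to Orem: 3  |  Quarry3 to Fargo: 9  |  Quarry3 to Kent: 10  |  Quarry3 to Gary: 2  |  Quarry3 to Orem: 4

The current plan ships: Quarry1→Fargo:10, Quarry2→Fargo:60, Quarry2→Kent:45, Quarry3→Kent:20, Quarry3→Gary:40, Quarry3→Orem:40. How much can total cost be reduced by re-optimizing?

165

Current plan cost = 10·6 + 60·4 + 45·13 + 20·10 + 40·2 + 40·4 = 1325.
Optimal plan:
  Quarry1–Fargo: 5 × 6 = 30
  Quarry1–Kent: 5 × 14 = 70
  Quarry2–Fargo: 65 × 4 = 260
  Quarry2–Orem: 40 × 3 = 120
  Quarry3–Kent: 60 × 10 = 600
  Quarry3–Gary: 40 × 2 = 80
Optimal cost = 1160.
Saving = 1325 − 1160 = 165.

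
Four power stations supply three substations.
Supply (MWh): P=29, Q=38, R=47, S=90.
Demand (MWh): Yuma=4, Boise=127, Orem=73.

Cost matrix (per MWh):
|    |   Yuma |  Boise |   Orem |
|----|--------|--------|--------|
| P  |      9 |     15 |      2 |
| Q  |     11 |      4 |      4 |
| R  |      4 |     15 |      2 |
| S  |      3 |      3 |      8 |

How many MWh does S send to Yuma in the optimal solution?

Optimal shipments:
  P–Orem: 29 × 2 = 58
  Q–Boise: 38 × 4 = 152
  R–Yuma: 3 × 4 = 12
  R–Orem: 44 × 2 = 88
  S–Yuma: 1 × 3 = 3
  S–Boise: 89 × 3 = 267
Total cost = 580.
So S→Yuma carries 1 MWh.

1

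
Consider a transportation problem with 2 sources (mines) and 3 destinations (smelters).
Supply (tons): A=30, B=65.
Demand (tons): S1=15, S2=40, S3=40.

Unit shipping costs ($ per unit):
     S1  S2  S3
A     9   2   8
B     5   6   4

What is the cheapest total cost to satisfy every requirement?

An optimal shipping plan:
  A–S2: 30 × $2 = $60
  B–S1: 15 × $5 = $75
  B–S2: 10 × $6 = $60
  B–S3: 40 × $4 = $160
Total = 60 + 75 + 60 + 160 = $355.
(Supply check: A ships 30; B ships 65.)

355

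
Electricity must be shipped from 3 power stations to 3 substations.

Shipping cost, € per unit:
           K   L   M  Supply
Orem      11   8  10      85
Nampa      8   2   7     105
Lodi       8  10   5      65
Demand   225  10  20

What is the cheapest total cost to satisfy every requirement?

One minimum-cost allocation:
  Orem–K: 85 × €11 = €935
  Nampa–K: 95 × €8 = €760
  Nampa–L: 10 × €2 = €20
  Lodi–K: 45 × €8 = €360
  Lodi–M: 20 × €5 = €100
Total = 935 + 760 + 20 + 360 + 100 = €2175.
(Supply check: Orem ships 85; Nampa ships 105; Lodi ships 65.)

2175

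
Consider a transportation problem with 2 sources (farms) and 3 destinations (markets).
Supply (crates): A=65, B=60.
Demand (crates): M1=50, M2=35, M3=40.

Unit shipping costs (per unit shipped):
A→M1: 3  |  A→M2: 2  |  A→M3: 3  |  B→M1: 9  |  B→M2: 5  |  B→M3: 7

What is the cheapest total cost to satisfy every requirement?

A cheapest plan:
  A->M1: 50 × 3 = 150
  A->M3: 15 × 3 = 45
  B->M2: 35 × 5 = 175
  B->M3: 25 × 7 = 175
Total = 150 + 45 + 175 + 175 = 545.

545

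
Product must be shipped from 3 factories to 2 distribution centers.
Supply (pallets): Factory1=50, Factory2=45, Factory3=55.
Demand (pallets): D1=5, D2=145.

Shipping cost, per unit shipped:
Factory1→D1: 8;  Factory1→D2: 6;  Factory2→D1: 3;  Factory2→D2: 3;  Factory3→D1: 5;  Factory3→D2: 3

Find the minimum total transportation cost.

Optimal allocation:
  Factory1->D2: 50 × 6 = 300
  Factory2->D1: 5 × 3 = 15
  Factory2->D2: 40 × 3 = 120
  Factory3->D2: 55 × 3 = 165
Total = 300 + 15 + 120 + 165 = 600.
(Supply check: Factory1 ships 50; Factory2 ships 45; Factory3 ships 55.)

600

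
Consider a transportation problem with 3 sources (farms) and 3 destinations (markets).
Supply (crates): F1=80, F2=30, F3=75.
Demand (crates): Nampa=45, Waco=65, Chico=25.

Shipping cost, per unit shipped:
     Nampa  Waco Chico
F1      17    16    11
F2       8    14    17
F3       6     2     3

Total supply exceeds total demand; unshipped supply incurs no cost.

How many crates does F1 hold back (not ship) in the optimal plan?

50

An optimal plan:
  F1→Nampa: 5 crates
  F1→Chico: 25 crates
  F2→Nampa: 30 crates
  F3→Nampa: 10 crates
  F3→Waco: 65 crates
Total cost = 790.
F1 ships 30 of its 80, leaving 50.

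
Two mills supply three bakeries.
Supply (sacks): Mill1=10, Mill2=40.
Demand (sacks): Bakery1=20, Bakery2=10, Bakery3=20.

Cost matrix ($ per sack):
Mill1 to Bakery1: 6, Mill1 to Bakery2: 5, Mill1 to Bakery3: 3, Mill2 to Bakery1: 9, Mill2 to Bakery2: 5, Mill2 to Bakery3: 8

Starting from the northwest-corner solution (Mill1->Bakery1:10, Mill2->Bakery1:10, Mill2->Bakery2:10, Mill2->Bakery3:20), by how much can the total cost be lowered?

20

Current plan cost = 10·6 + 10·9 + 10·5 + 20·8 = $360.
Optimal plan:
  Mill1 to Bakery3: 10 × $3 = $30
  Mill2 to Bakery1: 20 × $9 = $180
  Mill2 to Bakery2: 10 × $5 = $50
  Mill2 to Bakery3: 10 × $8 = $80
Optimal cost = $340.
Saving = 360 − 340 = $20.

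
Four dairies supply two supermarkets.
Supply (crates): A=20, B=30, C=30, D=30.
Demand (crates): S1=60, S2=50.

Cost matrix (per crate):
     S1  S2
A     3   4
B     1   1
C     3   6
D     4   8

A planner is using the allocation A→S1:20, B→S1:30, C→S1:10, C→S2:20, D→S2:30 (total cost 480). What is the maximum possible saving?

160

Current plan cost = 20·3 + 30·1 + 10·3 + 20·6 + 30·8 = 480.
Optimal plan:
  A–S2: 20 × 4 = 80
  B–S2: 30 × 1 = 30
  C–S1: 30 × 3 = 90
  D–S1: 30 × 4 = 120
Optimal cost = 320.
Saving = 480 − 320 = 160.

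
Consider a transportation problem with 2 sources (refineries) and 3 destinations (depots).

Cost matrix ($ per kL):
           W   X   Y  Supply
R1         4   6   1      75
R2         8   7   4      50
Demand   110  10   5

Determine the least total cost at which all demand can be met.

670

An optimal shipping plan:
  R1–W: 75 × $4 = $300
  R2–W: 35 × $8 = $280
  R2–X: 10 × $7 = $70
  R2–Y: 5 × $4 = $20
Total = 300 + 280 + 70 + 20 = $670.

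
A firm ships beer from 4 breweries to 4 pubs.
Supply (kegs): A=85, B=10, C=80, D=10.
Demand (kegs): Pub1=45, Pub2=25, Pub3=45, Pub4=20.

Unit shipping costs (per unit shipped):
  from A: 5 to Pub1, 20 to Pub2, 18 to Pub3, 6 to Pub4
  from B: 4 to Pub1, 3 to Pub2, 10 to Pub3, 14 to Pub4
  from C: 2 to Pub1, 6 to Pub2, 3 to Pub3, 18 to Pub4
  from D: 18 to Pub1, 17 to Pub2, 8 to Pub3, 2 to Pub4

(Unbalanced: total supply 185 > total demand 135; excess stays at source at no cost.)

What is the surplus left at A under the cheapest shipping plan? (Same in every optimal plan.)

50

An optimal plan:
  A->Pub1: 25 × 5 = 125
  A->Pub4: 10 × 6 = 60
  B->Pub2: 10 × 3 = 30
  C->Pub1: 20 × 2 = 40
  C->Pub2: 15 × 6 = 90
  C->Pub3: 45 × 3 = 135
  D->Pub4: 10 × 2 = 20
Total cost = 500.
A ships 35 of its 85, leaving 50.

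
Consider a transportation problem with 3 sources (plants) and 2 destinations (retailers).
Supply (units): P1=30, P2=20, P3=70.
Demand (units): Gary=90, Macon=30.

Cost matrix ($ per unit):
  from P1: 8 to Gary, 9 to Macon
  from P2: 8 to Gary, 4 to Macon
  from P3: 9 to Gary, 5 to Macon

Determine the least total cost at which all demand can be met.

910

A cheapest plan:
  P1–Gary: 30 × $8 = $240
  P2–Gary: 20 × $8 = $160
  P3–Gary: 40 × $9 = $360
  P3–Macon: 30 × $5 = $150
Total = 240 + 160 + 360 + 150 = $910.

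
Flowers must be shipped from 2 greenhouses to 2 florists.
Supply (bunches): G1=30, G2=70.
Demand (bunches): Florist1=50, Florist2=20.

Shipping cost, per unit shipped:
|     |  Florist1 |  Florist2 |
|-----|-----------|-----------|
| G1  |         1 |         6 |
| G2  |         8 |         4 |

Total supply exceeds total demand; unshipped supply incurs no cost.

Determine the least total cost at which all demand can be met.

270

An optimal shipping plan:
  G1->Florist1: 30 × 1 = 30
  G2->Florist1: 20 × 8 = 160
  G2->Florist2: 20 × 4 = 80
Total = 30 + 160 + 80 = 270.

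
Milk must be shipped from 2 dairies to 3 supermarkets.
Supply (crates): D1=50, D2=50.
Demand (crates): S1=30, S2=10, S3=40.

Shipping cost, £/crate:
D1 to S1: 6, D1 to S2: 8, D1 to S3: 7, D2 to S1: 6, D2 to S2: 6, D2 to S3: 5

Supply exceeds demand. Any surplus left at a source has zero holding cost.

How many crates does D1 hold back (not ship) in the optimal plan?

An optimal plan:
  D1→S1: 30 crates
  D2→S2: 10 crates
  D2→S3: 40 crates
Total cost = £440.
D1 ships 30 of its 50, leaving 20.

20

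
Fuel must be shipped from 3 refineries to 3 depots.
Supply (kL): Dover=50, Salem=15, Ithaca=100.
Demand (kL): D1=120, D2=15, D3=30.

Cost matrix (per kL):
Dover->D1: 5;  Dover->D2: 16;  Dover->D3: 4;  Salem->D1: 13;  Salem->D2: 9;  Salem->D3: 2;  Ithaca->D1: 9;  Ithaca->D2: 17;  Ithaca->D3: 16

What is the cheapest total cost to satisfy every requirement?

1255

A cheapest plan:
  Dover–D1: 20 × 5 = 100
  Dover–D3: 30 × 4 = 120
  Salem–D2: 15 × 9 = 135
  Ithaca–D1: 100 × 9 = 900
Total = 100 + 120 + 135 + 900 = 1255.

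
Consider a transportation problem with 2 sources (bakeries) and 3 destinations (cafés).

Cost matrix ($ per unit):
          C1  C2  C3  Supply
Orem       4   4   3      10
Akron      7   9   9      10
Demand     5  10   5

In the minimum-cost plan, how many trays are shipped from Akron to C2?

5

Solving gives:
  Orem→C2: 5 × $4 = $20
  Orem→C3: 5 × $3 = $15
  Akron→C1: 5 × $7 = $35
  Akron→C2: 5 × $9 = $45
Total cost = $115.
So Akron→C2 carries 5 trays.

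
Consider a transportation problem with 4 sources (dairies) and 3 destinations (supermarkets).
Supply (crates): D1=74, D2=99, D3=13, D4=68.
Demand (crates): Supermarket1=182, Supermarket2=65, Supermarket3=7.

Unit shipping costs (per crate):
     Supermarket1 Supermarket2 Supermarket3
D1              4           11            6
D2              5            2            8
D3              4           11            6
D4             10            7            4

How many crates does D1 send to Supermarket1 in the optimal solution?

74

Optimal shipments:
  D1→Supermarket1: 74 crates
  D2→Supermarket1: 95 crates
  D2→Supermarket2: 4 crates
  D3→Supermarket1: 13 crates
  D4→Supermarket2: 61 crates
  D4→Supermarket3: 7 crates
Total cost = 1286.
So D1→Supermarket1 carries 74 crates.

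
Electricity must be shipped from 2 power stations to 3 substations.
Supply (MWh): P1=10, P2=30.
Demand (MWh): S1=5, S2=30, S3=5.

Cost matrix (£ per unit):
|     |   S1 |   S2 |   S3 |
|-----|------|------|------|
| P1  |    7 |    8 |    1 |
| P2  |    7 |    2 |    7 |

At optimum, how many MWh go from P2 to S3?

The minimum-cost plan:
  P1 to S1: 5 × £7 = £35
  P1 to S3: 5 × £1 = £5
  P2 to S2: 30 × £2 = £60
Total cost = £100.
The route P2→S3 is not used.

0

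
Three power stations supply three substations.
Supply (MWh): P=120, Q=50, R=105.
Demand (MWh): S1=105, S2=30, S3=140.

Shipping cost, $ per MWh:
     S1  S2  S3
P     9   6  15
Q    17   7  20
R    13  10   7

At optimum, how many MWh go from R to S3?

105

Optimal shipments:
  P->S1: 105 × $9 = $945
  P->S3: 15 × $15 = $225
  Q->S2: 30 × $7 = $210
  Q->S3: 20 × $20 = $400
  R->S3: 105 × $7 = $735
Total cost = $2515.
So R→S3 carries 105 MWh.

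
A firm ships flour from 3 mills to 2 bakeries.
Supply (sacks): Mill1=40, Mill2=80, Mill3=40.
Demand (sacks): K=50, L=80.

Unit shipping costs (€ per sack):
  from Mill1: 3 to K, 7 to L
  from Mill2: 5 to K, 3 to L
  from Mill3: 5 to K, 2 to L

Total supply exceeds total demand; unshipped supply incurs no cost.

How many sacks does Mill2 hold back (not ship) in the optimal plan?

30

An optimal plan:
  Mill1 to K: 40 × €3 = €120
  Mill2 to K: 10 × €5 = €50
  Mill2 to L: 40 × €3 = €120
  Mill3 to L: 40 × €2 = €80
Total cost = €370.
Mill2 ships 50 of its 80, leaving 30.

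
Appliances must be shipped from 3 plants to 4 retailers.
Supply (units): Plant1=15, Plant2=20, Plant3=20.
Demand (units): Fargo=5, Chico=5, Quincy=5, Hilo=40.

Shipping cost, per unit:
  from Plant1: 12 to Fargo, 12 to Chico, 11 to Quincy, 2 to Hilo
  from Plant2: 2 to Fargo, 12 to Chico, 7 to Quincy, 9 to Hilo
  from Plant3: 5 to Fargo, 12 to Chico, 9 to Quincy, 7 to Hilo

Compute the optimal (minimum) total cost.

A cheapest plan:
  Plant1–Hilo: 15 × 2 = 30
  Plant2–Fargo: 5 × 2 = 10
  Plant2–Chico: 5 × 12 = 60
  Plant2–Quincy: 5 × 7 = 35
  Plant2–Hilo: 5 × 9 = 45
  Plant3–Hilo: 20 × 7 = 140
Total = 30 + 10 + 60 + 35 + 45 + 140 = 320.
(Supply check: Plant1 ships 15; Plant2 ships 20; Plant3 ships 20.)

320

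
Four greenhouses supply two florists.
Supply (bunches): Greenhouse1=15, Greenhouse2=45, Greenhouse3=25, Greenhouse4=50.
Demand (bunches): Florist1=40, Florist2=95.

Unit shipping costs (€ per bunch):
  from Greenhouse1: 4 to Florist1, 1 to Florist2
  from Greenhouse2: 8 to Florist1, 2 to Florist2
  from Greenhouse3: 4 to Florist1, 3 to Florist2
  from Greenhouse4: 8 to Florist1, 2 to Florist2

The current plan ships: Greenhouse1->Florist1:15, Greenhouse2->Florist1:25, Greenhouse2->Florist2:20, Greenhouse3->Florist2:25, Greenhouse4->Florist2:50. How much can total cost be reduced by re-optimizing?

125

Current plan cost = 15·4 + 25·8 + 20·2 + 25·3 + 50·2 = €475.
Optimal plan:
  Greenhouse1 to Florist1: 15 × €4 = €60
  Greenhouse2 to Florist2: 45 × €2 = €90
  Greenhouse3 to Florist1: 25 × €4 = €100
  Greenhouse4 to Florist2: 50 × €2 = €100
Optimal cost = €350.
Saving = 475 − 350 = €125.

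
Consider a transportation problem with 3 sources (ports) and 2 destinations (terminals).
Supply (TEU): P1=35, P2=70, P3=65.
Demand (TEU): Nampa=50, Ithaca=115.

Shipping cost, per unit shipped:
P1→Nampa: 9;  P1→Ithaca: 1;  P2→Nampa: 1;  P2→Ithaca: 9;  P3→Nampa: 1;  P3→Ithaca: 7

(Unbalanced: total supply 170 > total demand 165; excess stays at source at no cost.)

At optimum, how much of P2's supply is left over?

5

An optimal plan:
  P1 to Ithaca: 35 × 1 = 35
  P2 to Nampa: 50 × 1 = 50
  P2 to Ithaca: 15 × 9 = 135
  P3 to Ithaca: 65 × 7 = 455
Total cost = 675.
P2 ships 65 of its 70, leaving 5.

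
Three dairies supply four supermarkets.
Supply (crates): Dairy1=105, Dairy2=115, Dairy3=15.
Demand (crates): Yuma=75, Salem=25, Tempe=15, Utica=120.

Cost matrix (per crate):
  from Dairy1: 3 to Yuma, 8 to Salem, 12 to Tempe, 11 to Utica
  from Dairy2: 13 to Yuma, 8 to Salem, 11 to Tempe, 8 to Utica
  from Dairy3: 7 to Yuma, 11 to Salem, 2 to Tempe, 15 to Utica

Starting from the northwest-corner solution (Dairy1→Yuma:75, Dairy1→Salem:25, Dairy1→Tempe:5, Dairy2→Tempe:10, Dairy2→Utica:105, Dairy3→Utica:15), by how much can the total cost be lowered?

Current plan cost = 75·3 + 25·8 + 5·12 + 10·11 + 105·8 + 15·15 = 1660.
Optimal plan:
  Dairy1 to Yuma: 75 crates
  Dairy1 to Salem: 25 crates
  Dairy1 to Utica: 5 crates
  Dairy2 to Utica: 115 crates
  Dairy3 to Tempe: 15 crates
Optimal cost = 1430.
Saving = 1660 − 1430 = 230.

230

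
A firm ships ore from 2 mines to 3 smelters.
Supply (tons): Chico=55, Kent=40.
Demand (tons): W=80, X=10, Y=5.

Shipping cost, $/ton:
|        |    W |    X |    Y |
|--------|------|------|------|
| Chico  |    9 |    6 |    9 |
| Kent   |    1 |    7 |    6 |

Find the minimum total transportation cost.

Optimal allocation:
  Chico->W: 40 × $9 = $360
  Chico->X: 10 × $6 = $60
  Chico->Y: 5 × $9 = $45
  Kent->W: 40 × $1 = $40
Total = 360 + 60 + 45 + 40 = $505.
(Supply check: Chico ships 55; Kent ships 40.)

505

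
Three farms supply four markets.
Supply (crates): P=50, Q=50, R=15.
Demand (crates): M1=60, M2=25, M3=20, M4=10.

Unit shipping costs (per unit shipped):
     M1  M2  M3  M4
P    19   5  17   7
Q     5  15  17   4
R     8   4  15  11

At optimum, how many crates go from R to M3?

Optimal shipments:
  P–M2: 25 crates
  P–M3: 15 crates
  P–M4: 10 crates
  Q–M1: 50 crates
  R–M1: 10 crates
  R–M3: 5 crates
Total cost = 855.
So R→M3 carries 5 crates.

5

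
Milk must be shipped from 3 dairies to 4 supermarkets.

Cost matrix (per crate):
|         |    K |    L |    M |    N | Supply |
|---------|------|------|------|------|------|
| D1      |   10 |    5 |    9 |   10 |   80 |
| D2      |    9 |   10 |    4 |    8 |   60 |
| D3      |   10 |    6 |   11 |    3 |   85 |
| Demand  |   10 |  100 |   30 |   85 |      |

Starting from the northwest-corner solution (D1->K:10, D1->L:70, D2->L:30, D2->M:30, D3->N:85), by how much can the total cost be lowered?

Current plan cost = 10·10 + 70·5 + 30·10 + 30·4 + 85·3 = 1125.
Optimal plan:
  D1–L: 80 × 5 = 400
  D2–K: 10 × 9 = 90
  D2–L: 20 × 10 = 200
  D2–M: 30 × 4 = 120
  D3–N: 85 × 3 = 255
Optimal cost = 1065.
Saving = 1125 − 1065 = 60.

60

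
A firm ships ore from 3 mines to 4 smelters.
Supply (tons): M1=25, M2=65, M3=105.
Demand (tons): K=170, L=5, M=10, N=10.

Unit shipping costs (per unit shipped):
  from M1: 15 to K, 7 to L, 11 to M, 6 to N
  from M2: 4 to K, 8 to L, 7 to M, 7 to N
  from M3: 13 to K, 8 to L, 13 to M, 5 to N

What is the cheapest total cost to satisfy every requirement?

1830

An optimal shipping plan:
  M1 to L: 5 × 7 = 35
  M1 to M: 10 × 11 = 110
  M1 to N: 10 × 6 = 60
  M2 to K: 65 × 4 = 260
  M3 to K: 105 × 13 = 1365
Total = 35 + 110 + 60 + 260 + 1365 = 1830.
(Supply check: M1 ships 25; M2 ships 65; M3 ships 105.)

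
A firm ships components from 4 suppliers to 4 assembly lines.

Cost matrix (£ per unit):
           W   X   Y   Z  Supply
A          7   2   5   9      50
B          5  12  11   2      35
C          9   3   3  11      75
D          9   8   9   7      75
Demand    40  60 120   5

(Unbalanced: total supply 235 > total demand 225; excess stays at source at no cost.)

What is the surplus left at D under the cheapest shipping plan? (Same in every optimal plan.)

An optimal plan:
  A->X: 50 × £2 = £100
  B->W: 30 × £5 = £150
  B->Z: 5 × £2 = £10
  C->Y: 75 × £3 = £225
  D->W: 10 × £9 = £90
  D->X: 10 × £8 = £80
  D->Y: 45 × £9 = £405
Total cost = £1060.
D ships 65 of its 75, leaving 10.

10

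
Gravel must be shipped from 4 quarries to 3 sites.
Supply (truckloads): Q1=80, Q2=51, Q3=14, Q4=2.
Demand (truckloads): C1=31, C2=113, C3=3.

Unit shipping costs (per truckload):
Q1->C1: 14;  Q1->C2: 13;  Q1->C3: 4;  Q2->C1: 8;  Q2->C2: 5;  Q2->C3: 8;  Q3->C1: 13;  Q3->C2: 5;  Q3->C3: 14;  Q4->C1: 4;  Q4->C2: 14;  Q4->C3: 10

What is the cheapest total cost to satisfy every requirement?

1375

One minimum-cost allocation:
  Q1->C1: 29 truckloads
  Q1->C2: 48 truckloads
  Q1->C3: 3 truckloads
  Q2->C2: 51 truckloads
  Q3->C2: 14 truckloads
  Q4->C1: 2 truckloads
Total cost = 1375.
(Supply check: Q1 ships 80; Q2 ships 51; Q3 ships 14; Q4 ships 2.)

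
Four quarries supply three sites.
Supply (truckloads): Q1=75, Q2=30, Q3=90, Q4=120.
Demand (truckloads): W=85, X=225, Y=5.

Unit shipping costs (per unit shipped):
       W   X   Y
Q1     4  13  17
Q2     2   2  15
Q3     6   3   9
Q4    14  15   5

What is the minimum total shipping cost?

2370

A cheapest plan:
  Q1–W: 75 truckloads
  Q2–X: 30 truckloads
  Q3–X: 90 truckloads
  Q4–W: 10 truckloads
  Q4–X: 105 truckloads
  Q4–Y: 5 truckloads
Total cost = 2370.
(Supply check: Q1 ships 75; Q2 ships 30; Q3 ships 90; Q4 ships 120.)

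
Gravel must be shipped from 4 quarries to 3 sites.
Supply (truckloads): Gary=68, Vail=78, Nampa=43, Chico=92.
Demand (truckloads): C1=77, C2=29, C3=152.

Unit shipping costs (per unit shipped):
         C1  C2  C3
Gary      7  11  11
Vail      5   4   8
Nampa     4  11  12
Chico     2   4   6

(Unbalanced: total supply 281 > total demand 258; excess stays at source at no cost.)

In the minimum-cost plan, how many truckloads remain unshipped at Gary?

23

An optimal plan:
  Gary->C1: 34 truckloads
  Gary->C3: 11 truckloads
  Vail->C2: 29 truckloads
  Vail->C3: 49 truckloads
  Nampa->C1: 43 truckloads
  Chico->C3: 92 truckloads
Total cost = 1591.
Gary ships 45 of its 68, leaving 23.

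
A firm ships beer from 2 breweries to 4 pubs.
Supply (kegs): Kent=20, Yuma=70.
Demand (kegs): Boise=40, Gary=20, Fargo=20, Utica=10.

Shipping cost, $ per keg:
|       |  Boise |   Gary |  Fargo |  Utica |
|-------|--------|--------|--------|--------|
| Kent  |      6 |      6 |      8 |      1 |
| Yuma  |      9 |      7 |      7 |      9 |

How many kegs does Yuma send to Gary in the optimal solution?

Optimal shipments:
  Kent to Boise: 10 × $6 = $60
  Kent to Utica: 10 × $1 = $10
  Yuma to Boise: 30 × $9 = $270
  Yuma to Gary: 20 × $7 = $140
  Yuma to Fargo: 20 × $7 = $140
Total cost = $620.
So Yuma→Gary carries 20 kegs.

20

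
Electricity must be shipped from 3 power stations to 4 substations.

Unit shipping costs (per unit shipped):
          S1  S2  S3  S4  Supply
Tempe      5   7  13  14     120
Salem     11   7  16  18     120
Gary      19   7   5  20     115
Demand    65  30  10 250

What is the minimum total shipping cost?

5015

One minimum-cost allocation:
  Tempe->S1: 65 × 5 = 325
  Tempe->S4: 55 × 14 = 770
  Salem->S4: 120 × 18 = 2160
  Gary->S2: 30 × 7 = 210
  Gary->S3: 10 × 5 = 50
  Gary->S4: 75 × 20 = 1500
Total = 325 + 770 + 2160 + 210 + 50 + 1500 = 5015.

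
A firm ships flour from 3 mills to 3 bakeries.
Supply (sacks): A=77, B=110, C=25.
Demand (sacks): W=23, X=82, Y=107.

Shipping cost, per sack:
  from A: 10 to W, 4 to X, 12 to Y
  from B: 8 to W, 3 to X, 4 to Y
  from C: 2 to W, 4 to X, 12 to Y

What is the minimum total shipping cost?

799

Optimal allocation:
  A->X: 77 × 4 = 308
  B->X: 3 × 3 = 9
  B->Y: 107 × 4 = 428
  C->W: 23 × 2 = 46
  C->X: 2 × 4 = 8
Total = 308 + 9 + 428 + 46 + 8 = 799.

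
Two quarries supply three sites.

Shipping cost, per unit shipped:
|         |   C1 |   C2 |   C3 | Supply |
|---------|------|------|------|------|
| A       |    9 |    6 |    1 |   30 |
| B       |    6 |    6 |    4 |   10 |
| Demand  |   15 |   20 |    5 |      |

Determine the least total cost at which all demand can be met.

An optimal shipping plan:
  A to C1: 5 × 9 = 45
  A to C2: 20 × 6 = 120
  A to C3: 5 × 1 = 5
  B to C1: 10 × 6 = 60
Total = 45 + 120 + 5 + 60 = 230.
(Supply check: A ships 30; B ships 10.)

230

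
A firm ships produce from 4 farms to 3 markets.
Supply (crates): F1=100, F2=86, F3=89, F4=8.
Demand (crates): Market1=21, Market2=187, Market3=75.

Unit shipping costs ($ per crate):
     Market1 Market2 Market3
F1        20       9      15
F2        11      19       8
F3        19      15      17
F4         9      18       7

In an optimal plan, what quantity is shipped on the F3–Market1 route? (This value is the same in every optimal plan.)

2

Optimal shipments:
  F1 to Market2: 100 × $9 = $900
  F2 to Market1: 11 × $11 = $121
  F2 to Market3: 75 × $8 = $600
  F3 to Market1: 2 × $19 = $38
  F3 to Market2: 87 × $15 = $1305
  F4 to Market1: 8 × $9 = $72
Total cost = $3036.
So F3→Market1 carries 2 crates.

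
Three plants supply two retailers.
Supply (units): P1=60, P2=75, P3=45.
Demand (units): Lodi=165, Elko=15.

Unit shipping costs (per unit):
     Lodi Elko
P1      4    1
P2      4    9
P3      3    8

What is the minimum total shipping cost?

630

Optimal allocation:
  P1 to Lodi: 45 units
  P1 to Elko: 15 units
  P2 to Lodi: 75 units
  P3 to Lodi: 45 units
Total cost = 630.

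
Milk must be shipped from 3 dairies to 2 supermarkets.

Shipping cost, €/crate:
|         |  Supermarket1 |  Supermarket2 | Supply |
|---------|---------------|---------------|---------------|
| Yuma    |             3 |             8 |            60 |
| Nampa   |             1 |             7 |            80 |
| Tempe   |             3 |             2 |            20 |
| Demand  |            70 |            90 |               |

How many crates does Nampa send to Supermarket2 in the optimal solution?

10

The minimum-cost plan:
  Yuma→Supermarket2: 60 × €8 = €480
  Nampa→Supermarket1: 70 × €1 = €70
  Nampa→Supermarket2: 10 × €7 = €70
  Tempe→Supermarket2: 20 × €2 = €40
Total cost = €660.
So Nampa→Supermarket2 carries 10 crates.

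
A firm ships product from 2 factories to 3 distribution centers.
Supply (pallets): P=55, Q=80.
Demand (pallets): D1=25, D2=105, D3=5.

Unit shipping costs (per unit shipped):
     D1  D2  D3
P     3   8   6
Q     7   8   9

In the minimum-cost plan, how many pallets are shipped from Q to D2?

Solving gives:
  P–D1: 25 pallets
  P–D2: 25 pallets
  P–D3: 5 pallets
  Q–D2: 80 pallets
Total cost = 945.
So Q→D2 carries 80 pallets.

80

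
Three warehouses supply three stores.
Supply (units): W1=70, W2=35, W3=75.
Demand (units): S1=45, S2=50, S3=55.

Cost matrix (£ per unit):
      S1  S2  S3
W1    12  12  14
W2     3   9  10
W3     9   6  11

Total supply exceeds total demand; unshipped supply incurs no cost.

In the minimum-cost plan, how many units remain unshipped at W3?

0

Minimum-cost shipments:
  W1→S3: 40 units
  W2→S1: 35 units
  W3→S1: 10 units
  W3→S2: 50 units
  W3→S3: 15 units
Total cost = £1220.
W3 ships 75 of its 75, leaving 0.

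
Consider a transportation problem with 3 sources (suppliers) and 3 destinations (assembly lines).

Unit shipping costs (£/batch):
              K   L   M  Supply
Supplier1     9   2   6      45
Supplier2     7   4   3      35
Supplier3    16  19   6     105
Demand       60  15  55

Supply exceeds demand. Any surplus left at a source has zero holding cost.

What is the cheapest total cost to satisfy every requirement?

825

A cheapest plan:
  Supplier1→K: 30 batches
  Supplier1→L: 15 batches
  Supplier2→K: 30 batches
  Supplier2→M: 5 batches
  Supplier3→M: 50 batches
Total cost = £825.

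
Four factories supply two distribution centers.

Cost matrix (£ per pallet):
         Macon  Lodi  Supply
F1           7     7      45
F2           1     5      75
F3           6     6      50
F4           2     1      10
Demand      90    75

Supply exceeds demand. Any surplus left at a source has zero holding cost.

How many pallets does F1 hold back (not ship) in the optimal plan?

15

Minimum-cost shipments:
  F1→Lodi: 30 pallets
  F2→Macon: 75 pallets
  F3→Macon: 15 pallets
  F3→Lodi: 35 pallets
  F4→Lodi: 10 pallets
Total cost = £595.
F1 ships 30 of its 45, leaving 15.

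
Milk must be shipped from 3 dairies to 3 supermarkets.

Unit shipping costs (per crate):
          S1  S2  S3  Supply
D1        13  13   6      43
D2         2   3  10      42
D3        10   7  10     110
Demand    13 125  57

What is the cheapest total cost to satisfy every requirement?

A cheapest plan:
  D1->S3: 43 × 6 = 258
  D2->S1: 13 × 2 = 26
  D2->S2: 29 × 3 = 87
  D3->S2: 96 × 7 = 672
  D3->S3: 14 × 10 = 140
Total = 258 + 26 + 87 + 672 + 140 = 1183.

1183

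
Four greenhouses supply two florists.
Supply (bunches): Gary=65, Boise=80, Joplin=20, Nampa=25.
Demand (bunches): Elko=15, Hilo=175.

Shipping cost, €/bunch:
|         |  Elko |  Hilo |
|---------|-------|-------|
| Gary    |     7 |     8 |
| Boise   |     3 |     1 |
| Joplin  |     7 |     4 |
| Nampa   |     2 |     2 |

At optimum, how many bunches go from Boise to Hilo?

80

Solving gives:
  Gary->Elko: 15 × €7 = €105
  Gary->Hilo: 50 × €8 = €400
  Boise->Hilo: 80 × €1 = €80
  Joplin->Hilo: 20 × €4 = €80
  Nampa->Hilo: 25 × €2 = €50
Total cost = €715.
So Boise→Hilo carries 80 bunches.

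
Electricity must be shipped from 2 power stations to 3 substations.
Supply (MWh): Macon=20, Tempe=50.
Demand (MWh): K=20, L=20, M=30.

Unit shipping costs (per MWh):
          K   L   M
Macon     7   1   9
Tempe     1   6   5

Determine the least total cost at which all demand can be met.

One minimum-cost allocation:
  Macon->L: 20 × 1 = 20
  Tempe->K: 20 × 1 = 20
  Tempe->M: 30 × 5 = 150
Total = 20 + 20 + 150 = 190.
(Supply check: Macon ships 20; Tempe ships 50.)

190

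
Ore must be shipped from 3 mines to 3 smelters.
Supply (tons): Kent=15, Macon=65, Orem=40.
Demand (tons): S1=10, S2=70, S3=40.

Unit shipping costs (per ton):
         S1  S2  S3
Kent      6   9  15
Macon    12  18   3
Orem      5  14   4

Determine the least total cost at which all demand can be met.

A cheapest plan:
  Kent->S2: 15 × 9 = 135
  Macon->S2: 25 × 18 = 450
  Macon->S3: 40 × 3 = 120
  Orem->S1: 10 × 5 = 50
  Orem->S2: 30 × 14 = 420
Total = 135 + 450 + 120 + 50 + 420 = 1175.
(Supply check: Kent ships 15; Macon ships 65; Orem ships 40.)

1175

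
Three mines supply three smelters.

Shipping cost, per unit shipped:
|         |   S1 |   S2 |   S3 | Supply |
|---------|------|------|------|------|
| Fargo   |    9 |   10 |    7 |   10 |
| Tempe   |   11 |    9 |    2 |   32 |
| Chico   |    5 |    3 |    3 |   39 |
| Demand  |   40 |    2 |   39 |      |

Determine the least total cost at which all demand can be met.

A cheapest plan:
  Fargo→S1: 3 × 9 = 27
  Fargo→S3: 7 × 7 = 49
  Tempe→S3: 32 × 2 = 64
  Chico→S1: 37 × 5 = 185
  Chico→S2: 2 × 3 = 6
Total = 27 + 49 + 64 + 185 + 6 = 331.

331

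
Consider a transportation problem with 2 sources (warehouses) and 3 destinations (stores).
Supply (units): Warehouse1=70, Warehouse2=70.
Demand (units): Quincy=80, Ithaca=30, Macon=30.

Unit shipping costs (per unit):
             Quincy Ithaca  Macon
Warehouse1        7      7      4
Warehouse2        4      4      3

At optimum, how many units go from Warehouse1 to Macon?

Solving gives:
  Warehouse1 to Quincy: 10 × 7 = 70
  Warehouse1 to Ithaca: 30 × 7 = 210
  Warehouse1 to Macon: 30 × 4 = 120
  Warehouse2 to Quincy: 70 × 4 = 280
Total cost = 680.
So Warehouse1→Macon carries 30 units.

30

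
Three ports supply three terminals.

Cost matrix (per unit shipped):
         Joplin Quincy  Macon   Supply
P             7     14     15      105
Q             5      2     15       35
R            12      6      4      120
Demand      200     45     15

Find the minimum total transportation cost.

Optimal allocation:
  P->Joplin: 105 × 7 = 735
  Q->Joplin: 35 × 5 = 175
  R->Joplin: 60 × 12 = 720
  R->Quincy: 45 × 6 = 270
  R->Macon: 15 × 4 = 60
Total = 735 + 175 + 720 + 270 + 60 = 1960.

1960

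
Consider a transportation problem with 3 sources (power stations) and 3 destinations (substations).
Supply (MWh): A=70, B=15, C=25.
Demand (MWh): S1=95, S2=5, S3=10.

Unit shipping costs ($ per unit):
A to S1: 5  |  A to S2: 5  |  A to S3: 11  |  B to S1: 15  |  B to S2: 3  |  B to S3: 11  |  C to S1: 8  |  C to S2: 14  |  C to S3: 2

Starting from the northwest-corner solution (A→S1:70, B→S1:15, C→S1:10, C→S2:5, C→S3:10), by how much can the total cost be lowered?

Current plan cost = 70·5 + 15·15 + 10·8 + 5·14 + 10·2 = $745.
Optimal plan:
  A→S1: 70 × $5 = $350
  B→S1: 10 × $15 = $150
  B→S2: 5 × $3 = $15
  C→S1: 15 × $8 = $120
  C→S3: 10 × $2 = $20
Optimal cost = $655.
Saving = 745 − 655 = $90.

90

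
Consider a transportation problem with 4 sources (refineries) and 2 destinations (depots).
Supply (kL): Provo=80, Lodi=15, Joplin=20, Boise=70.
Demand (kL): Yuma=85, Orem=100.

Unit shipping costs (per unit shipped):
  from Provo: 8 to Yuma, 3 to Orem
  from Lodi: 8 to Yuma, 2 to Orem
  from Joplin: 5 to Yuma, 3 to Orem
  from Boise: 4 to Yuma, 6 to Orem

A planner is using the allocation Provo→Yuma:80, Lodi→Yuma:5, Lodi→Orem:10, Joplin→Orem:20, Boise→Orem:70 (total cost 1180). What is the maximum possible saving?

540

Current plan cost = 80·8 + 5·8 + 10·2 + 20·3 + 70·6 = 1180.
Optimal plan:
  Provo→Orem: 80 kL
  Lodi→Orem: 15 kL
  Joplin→Yuma: 15 kL
  Joplin→Orem: 5 kL
  Boise→Yuma: 70 kL
Optimal cost = 640.
Saving = 1180 − 640 = 540.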